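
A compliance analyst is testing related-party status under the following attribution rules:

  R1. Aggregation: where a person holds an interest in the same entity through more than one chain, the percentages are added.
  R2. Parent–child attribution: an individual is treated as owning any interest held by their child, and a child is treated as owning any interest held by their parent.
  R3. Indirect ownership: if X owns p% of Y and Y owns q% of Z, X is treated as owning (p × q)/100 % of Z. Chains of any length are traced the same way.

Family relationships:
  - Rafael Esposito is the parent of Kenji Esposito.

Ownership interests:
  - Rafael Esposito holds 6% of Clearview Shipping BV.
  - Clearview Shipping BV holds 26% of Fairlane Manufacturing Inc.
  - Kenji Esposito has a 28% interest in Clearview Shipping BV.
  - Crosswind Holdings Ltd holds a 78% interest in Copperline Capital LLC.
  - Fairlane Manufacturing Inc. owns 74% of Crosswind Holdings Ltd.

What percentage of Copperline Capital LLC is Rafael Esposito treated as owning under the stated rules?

By parent–child attribution (R2), Rafael Esposito is treated as also owning Kenji Esposito's interest in Clearview Shipping BV, giving 6% + 28% = 34%.
Chain via Clearview Shipping BV → Fairlane Manufacturing Inc. → Crosswind Holdings Ltd (R3): 34% × 26% × 74% × 78% = 5.102448% of Copperline Capital LLC.

5.102448%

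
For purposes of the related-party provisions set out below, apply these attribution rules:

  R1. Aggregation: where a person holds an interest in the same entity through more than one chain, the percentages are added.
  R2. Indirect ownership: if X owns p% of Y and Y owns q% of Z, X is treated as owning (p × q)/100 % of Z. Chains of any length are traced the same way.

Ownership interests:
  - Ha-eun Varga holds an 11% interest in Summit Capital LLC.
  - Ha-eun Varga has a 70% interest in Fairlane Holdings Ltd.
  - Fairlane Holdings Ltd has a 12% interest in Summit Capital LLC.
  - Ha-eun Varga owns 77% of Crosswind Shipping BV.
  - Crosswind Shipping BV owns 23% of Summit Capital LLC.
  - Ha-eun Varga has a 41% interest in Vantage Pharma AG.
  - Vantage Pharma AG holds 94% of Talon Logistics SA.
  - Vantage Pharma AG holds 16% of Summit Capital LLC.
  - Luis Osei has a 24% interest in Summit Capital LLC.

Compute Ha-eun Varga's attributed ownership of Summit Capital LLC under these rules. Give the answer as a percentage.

43.67%

Chain via Vantage Pharma AG (R2): 41% × 16% = 6.56% of Summit Capital LLC.
Chain via Fairlane Holdings Ltd (R2): 70% × 12% = 8.4% of Summit Capital LLC.
Chain via Crosswind Shipping BV (R2): 77% × 23% = 17.71% of Summit Capital LLC.
Direct interest in Summit Capital LLC: 11%.
Aggregating (R1): 6.56% + 8.4% + 17.71% + 11% = 43.67%.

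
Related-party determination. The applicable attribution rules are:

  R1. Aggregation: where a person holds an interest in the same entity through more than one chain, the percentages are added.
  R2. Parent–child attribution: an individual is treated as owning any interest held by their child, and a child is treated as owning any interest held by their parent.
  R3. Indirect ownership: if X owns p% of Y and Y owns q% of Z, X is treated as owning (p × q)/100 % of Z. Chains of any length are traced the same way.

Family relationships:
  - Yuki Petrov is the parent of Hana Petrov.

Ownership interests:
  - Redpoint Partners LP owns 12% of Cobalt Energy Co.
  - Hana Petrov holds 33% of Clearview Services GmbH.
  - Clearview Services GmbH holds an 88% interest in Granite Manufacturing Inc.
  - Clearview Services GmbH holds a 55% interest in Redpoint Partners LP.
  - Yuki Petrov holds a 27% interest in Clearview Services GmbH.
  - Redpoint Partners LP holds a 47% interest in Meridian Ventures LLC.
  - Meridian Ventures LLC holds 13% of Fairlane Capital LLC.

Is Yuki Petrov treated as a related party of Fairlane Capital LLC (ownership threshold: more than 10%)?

By parent–child attribution (R2), Yuki Petrov is treated as also owning Hana Petrov's interest in Clearview Services GmbH, giving 27% + 33% = 60%.
Chain via Clearview Services GmbH → Redpoint Partners LP → Meridian Ventures LLC (R3): 60% × 55% × 47% × 13% = 2.0163% of Fairlane Capital LLC.
2.0163% does not exceed the 10% threshold, so Yuki is not a related party to Fairlane Capital LLC.

No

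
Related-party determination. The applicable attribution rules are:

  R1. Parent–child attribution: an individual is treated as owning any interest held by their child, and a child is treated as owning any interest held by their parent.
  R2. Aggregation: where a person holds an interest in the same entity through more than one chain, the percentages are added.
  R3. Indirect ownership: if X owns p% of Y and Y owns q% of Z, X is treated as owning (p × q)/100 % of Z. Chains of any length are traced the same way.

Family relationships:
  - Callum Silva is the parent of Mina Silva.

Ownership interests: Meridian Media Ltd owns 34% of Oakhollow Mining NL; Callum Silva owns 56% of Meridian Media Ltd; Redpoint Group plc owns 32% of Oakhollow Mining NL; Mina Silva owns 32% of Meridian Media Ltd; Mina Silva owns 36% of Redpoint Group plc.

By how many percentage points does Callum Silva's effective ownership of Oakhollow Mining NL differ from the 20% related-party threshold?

21.44

By parent–child attribution (R1), Callum Silva is treated as also owning Mina Silva's interest in Meridian Media Ltd, giving 56% + 32% = 88%.
By parent–child attribution (R1), Callum Silva is treated as owning Mina Silva's 36% interest in Redpoint Group plc.
Chain via Meridian Media Ltd (R3): 88% × 34% = 29.92% of Oakhollow Mining NL.
Chain via Redpoint Group plc (R3): 36% × 32% = 11.52% of Oakhollow Mining NL.
Aggregating (R2): 29.92% + 11.52% = 41.44%.
41.44% exceeds the 20% threshold by 21.44 percentage points.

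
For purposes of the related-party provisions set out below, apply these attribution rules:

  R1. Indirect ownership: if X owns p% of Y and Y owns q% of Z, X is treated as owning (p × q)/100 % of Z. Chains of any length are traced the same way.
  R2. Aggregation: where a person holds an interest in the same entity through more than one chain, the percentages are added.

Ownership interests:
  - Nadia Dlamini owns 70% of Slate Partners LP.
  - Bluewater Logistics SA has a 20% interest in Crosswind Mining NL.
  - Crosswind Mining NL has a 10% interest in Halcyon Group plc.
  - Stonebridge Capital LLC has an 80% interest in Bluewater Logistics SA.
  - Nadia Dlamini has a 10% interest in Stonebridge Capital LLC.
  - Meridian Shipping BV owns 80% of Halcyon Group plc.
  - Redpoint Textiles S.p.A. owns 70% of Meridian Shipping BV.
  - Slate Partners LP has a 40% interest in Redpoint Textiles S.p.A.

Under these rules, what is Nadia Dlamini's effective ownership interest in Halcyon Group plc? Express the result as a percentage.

Chain via Stonebridge Capital LLC → Bluewater Logistics SA → Crosswind Mining NL (R1): 10% × 80% × 20% × 10% = 0.16% of Halcyon Group plc.
Chain via Slate Partners LP → Redpoint Textiles S.p.A. → Meridian Shipping BV (R1): 70% × 40% × 70% × 80% = 15.68% of Halcyon Group plc.
Aggregating (R2): 0.16% + 15.68% = 15.84%.

15.84%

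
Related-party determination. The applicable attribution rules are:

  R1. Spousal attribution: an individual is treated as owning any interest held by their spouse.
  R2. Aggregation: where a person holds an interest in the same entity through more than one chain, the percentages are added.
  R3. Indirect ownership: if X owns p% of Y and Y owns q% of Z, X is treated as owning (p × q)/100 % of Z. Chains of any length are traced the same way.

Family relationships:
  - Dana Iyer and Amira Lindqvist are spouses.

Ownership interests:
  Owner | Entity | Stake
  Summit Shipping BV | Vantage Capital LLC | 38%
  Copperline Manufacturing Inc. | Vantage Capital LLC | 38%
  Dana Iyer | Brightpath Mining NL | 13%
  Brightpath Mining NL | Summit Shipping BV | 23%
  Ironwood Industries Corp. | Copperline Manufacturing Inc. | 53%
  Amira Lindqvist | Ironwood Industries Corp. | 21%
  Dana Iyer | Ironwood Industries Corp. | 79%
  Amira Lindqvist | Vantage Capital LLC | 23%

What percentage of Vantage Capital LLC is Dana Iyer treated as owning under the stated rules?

By spousal attribution (R1), Dana Iyer is treated as also owning Amira Lindqvist's interest in Ironwood Industries Corp, giving 79% + 21% = 100%.
By spousal attribution (R1), Dana Iyer is treated as owning Amira Lindqvist's 23% interest in Vantage Capital LLC.
Chain via Ironwood Industries Corp. → Copperline Manufacturing Inc. (R3): 100% × 53% × 38% = 20.14% of Vantage Capital LLC.
Chain via Brightpath Mining NL → Summit Shipping BV (R3): 13% × 23% × 38% = 1.1362% of Vantage Capital LLC.
Direct interest in Vantage Capital LLC: 23%.
Aggregating (R2): 20.14% + 1.1362% + 23% = 44.2762%.

44.2762%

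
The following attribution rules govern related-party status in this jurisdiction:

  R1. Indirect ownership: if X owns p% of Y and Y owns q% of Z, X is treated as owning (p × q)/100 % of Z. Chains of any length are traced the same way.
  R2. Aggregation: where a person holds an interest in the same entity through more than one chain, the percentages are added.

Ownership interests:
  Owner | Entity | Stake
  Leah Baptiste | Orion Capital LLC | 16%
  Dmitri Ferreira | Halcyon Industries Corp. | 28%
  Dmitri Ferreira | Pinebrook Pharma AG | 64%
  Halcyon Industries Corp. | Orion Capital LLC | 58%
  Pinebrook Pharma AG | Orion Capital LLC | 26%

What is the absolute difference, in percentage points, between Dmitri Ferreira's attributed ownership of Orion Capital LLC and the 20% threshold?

12.88

Chain via Halcyon Industries Corp. (R1): 28% × 58% = 16.24% of Orion Capital LLC.
Chain via Pinebrook Pharma AG (R1): 64% × 26% = 16.64% of Orion Capital LLC.
Aggregating (R2): 16.24% + 16.64% = 32.88%.
32.88% exceeds the 20% threshold by 12.88 percentage points.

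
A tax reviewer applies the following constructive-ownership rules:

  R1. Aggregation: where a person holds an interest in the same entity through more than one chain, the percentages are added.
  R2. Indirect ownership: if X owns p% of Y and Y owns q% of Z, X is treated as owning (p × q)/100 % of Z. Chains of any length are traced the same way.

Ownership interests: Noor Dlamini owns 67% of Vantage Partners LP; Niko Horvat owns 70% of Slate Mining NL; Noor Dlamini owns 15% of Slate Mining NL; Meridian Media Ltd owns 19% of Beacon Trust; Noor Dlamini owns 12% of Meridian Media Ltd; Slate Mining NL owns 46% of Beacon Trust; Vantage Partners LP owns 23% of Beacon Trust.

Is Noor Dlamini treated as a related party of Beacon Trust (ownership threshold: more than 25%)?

No

Chain via Slate Mining NL (R2): 15% × 46% = 6.9% of Beacon Trust.
Chain via Vantage Partners LP (R2): 67% × 23% = 15.41% of Beacon Trust.
Chain via Meridian Media Ltd (R2): 12% × 19% = 2.28% of Beacon Trust.
Aggregating (R1): 6.9% + 15.41% + 2.28% = 24.59%.
24.59% does not exceed the 25% threshold, so Noor is not a related party to Beacon Trust.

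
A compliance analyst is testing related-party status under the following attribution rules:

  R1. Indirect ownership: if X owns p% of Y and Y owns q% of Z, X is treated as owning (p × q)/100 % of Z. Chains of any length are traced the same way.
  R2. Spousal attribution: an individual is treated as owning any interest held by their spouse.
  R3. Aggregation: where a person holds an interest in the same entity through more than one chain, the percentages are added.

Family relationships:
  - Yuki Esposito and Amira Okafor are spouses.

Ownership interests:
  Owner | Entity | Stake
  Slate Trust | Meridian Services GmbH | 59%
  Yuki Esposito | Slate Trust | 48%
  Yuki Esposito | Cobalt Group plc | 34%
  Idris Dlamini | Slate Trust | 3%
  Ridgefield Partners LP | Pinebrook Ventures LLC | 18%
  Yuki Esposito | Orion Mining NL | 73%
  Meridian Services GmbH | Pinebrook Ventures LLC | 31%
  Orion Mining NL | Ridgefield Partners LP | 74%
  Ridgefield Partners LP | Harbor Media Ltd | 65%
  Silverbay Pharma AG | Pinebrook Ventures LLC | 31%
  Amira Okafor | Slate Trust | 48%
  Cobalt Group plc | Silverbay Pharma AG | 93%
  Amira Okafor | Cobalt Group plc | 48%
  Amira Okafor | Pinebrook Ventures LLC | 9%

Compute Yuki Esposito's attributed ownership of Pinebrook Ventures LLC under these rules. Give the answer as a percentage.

By spousal attribution (R2), Yuki Esposito is treated as also owning Amira Okafor's interest in Slate Trust, giving 48% + 48% = 96%.
By spousal attribution (R2), Yuki Esposito is treated as also owning Amira Okafor's interest in Cobalt Group plc, giving 34% + 48% = 82%.
By spousal attribution (R2), Yuki Esposito is treated as owning Amira Okafor's 9% interest in Pinebrook Ventures LLC.
Chain via Slate Trust → Meridian Services GmbH (R1): 96% × 59% × 31% = 17.5584% of Pinebrook Ventures LLC.
Chain via Cobalt Group plc → Silverbay Pharma AG (R1): 82% × 93% × 31% = 23.6406% of Pinebrook Ventures LLC.
Chain via Orion Mining NL → Ridgefield Partners LP (R1): 73% × 74% × 18% = 9.7236% of Pinebrook Ventures LLC.
Direct interest in Pinebrook Ventures LLC: 9%.
Aggregating (R3): 17.5584% + 23.6406% + 9.7236% + 9% = 59.9226%.

59.9226%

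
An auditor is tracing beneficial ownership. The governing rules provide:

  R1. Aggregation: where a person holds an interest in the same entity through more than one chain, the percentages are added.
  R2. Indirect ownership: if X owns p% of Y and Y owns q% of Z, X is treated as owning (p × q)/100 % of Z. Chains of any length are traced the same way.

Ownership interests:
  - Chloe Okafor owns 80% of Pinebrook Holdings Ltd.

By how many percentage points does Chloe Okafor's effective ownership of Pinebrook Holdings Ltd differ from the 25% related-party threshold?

Direct interest in Pinebrook Holdings Ltd: 80%.
80% exceeds the 25% threshold by 55 percentage points.

55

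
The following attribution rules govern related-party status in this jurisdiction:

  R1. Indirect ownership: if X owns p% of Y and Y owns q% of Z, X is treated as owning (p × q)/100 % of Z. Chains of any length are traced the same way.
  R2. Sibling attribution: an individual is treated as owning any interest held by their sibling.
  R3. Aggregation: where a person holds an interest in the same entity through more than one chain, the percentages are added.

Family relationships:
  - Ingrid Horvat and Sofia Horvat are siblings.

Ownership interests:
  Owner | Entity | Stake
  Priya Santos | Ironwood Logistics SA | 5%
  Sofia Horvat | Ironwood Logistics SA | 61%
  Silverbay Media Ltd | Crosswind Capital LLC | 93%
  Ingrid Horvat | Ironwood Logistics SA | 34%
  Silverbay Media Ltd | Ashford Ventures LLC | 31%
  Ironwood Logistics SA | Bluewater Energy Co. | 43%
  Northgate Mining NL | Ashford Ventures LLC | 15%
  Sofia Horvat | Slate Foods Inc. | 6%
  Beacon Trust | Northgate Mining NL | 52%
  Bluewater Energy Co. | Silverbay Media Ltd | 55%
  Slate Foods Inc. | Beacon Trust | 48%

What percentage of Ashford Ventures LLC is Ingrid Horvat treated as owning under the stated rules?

7.189565%

By sibling attribution (R2), Ingrid Horvat is treated as also owning Sofia Horvat's interest in Ironwood Logistics SA, giving 34% + 61% = 95%.
By sibling attribution (R2), Ingrid Horvat is treated as owning Sofia Horvat's 6% interest in Slate Foods Inc.
Chain via Ironwood Logistics SA → Bluewater Energy Co. → Silverbay Media Ltd (R1): 95% × 43% × 55% × 31% = 6.964925% of Ashford Ventures LLC.
Chain via Slate Foods Inc. → Beacon Trust → Northgate Mining NL (R1): 6% × 48% × 52% × 15% = 0.22464% of Ashford Ventures LLC.
Aggregating (R3): 6.964925% + 0.22464% = 7.189565%.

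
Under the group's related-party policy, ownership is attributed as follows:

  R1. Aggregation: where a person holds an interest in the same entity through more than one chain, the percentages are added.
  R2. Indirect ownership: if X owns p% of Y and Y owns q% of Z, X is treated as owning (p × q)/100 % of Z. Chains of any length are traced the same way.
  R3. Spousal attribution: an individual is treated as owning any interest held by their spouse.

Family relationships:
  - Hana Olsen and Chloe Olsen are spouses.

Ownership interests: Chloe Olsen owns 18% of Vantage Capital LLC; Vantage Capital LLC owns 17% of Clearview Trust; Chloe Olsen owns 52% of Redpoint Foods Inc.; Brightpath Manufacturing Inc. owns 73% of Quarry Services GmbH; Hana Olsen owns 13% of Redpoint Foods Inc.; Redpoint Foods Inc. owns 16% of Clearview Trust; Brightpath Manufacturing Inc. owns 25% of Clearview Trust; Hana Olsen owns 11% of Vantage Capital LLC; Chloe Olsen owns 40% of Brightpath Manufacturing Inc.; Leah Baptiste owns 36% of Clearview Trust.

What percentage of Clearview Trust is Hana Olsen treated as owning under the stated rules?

25.33%

By spousal attribution (R3), Hana Olsen is treated as also owning Chloe Olsen's interest in Vantage Capital LLC, giving 11% + 18% = 29%.
By spousal attribution (R3), Hana Olsen is treated as also owning Chloe Olsen's interest in Redpoint Foods Inc, giving 13% + 52% = 65%.
By spousal attribution (R3), Hana Olsen is treated as owning Chloe Olsen's 40% interest in Brightpath Manufacturing Inc.
Chain via Vantage Capital LLC (R2): 29% × 17% = 4.93% of Clearview Trust.
Chain via Redpoint Foods Inc. (R2): 65% × 16% = 10.4% of Clearview Trust.
Chain via Brightpath Manufacturing Inc. (R2): 40% × 25% = 10% of Clearview Trust.
Aggregating (R1): 4.93% + 10.4% + 10% = 25.33%.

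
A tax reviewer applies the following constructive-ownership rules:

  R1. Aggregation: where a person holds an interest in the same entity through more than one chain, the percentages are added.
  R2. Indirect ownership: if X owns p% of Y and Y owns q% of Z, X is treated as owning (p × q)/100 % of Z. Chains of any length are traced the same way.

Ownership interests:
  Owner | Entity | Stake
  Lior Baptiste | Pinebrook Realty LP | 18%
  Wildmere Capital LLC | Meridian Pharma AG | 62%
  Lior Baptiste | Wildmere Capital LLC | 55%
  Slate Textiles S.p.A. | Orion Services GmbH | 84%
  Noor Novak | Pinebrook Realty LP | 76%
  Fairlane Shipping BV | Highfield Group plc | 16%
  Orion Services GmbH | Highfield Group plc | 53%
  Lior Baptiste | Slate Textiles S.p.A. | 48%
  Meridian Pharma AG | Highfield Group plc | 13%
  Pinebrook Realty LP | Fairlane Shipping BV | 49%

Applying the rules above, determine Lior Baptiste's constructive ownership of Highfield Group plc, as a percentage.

Chain via Slate Textiles S.p.A. → Orion Services GmbH (R2): 48% × 84% × 53% = 21.3696% of Highfield Group plc.
Chain via Wildmere Capital LLC → Meridian Pharma AG (R2): 55% × 62% × 13% = 4.433% of Highfield Group plc.
Chain via Pinebrook Realty LP → Fairlane Shipping BV (R2): 18% × 49% × 16% = 1.4112% of Highfield Group plc.
Aggregating (R1): 21.3696% + 4.433% + 1.4112% = 27.2138%.

27.2138%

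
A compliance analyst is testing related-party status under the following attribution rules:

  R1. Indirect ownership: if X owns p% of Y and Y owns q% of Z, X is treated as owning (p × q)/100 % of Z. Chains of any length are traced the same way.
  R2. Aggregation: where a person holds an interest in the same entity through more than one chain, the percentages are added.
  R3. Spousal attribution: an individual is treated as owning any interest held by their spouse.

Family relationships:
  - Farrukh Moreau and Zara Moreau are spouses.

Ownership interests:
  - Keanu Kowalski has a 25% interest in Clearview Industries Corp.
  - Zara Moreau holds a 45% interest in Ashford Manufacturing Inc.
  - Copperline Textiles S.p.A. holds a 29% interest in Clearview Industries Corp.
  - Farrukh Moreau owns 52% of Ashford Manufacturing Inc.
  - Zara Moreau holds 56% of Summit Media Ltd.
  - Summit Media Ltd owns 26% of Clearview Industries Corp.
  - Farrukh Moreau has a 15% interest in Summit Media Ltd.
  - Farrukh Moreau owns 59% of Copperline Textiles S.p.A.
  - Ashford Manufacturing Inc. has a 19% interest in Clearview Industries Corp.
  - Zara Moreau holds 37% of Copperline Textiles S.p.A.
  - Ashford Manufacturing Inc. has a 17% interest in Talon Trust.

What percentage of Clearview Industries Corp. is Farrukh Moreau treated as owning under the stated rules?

64.73%

By spousal attribution (R3), Farrukh Moreau is treated as also owning Zara Moreau's interest in Copperline Textiles S.p.A, giving 59% + 37% = 96%.
By spousal attribution (R3), Farrukh Moreau is treated as also owning Zara Moreau's interest in Ashford Manufacturing Inc, giving 52% + 45% = 97%.
By spousal attribution (R3), Farrukh Moreau is treated as also owning Zara Moreau's interest in Summit Media Ltd, giving 15% + 56% = 71%.
Chain via Copperline Textiles S.p.A. (R1): 96% × 29% = 27.84% of Clearview Industries Corp.
Chain via Ashford Manufacturing Inc. (R1): 97% × 19% = 18.43% of Clearview Industries Corp.
Chain via Summit Media Ltd (R1): 71% × 26% = 18.46% of Clearview Industries Corp.
Aggregating (R2): 27.84% + 18.43% + 18.46% = 64.73%.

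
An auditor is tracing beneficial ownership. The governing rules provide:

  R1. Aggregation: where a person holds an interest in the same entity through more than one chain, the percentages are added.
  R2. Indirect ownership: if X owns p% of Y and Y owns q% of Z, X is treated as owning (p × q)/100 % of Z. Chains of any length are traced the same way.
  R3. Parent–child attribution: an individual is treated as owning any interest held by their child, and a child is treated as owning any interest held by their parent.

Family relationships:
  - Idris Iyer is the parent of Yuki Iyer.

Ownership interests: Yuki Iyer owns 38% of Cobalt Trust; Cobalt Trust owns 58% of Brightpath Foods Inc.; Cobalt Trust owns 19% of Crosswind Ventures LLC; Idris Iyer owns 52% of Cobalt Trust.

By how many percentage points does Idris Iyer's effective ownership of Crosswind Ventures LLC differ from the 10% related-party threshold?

7.1

By parent–child attribution (R3), Idris Iyer is treated as also owning Yuki Iyer's interest in Cobalt Trust, giving 52% + 38% = 90%.
Chain via Cobalt Trust (R2): 90% × 19% = 17.1% of Crosswind Ventures LLC.
17.1% exceeds the 10% threshold by 7.1 percentage points.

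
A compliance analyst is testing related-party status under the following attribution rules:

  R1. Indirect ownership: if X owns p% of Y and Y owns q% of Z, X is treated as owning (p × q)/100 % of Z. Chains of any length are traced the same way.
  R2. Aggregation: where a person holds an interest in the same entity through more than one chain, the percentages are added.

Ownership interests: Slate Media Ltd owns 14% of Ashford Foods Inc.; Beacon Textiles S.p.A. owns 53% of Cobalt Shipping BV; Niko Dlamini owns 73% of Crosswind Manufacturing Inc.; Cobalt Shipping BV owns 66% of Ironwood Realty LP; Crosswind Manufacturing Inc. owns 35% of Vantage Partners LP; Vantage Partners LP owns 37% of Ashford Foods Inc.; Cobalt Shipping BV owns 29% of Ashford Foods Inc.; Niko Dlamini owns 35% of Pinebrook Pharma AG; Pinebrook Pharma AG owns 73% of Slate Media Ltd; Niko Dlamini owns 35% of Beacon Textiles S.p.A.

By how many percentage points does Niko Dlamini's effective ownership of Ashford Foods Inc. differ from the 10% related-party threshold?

8.41

Chain via Crosswind Manufacturing Inc. → Vantage Partners LP (R1): 73% × 35% × 37% = 9.4535% of Ashford Foods Inc.
Chain via Beacon Textiles S.p.A. → Cobalt Shipping BV (R1): 35% × 53% × 29% = 5.3795% of Ashford Foods Inc.
Chain via Pinebrook Pharma AG → Slate Media Ltd (R1): 35% × 73% × 14% = 3.577% of Ashford Foods Inc.
Aggregating (R2): 9.4535% + 5.3795% + 3.577% = 18.41%.
18.41% exceeds the 10% threshold by 8.41 percentage points.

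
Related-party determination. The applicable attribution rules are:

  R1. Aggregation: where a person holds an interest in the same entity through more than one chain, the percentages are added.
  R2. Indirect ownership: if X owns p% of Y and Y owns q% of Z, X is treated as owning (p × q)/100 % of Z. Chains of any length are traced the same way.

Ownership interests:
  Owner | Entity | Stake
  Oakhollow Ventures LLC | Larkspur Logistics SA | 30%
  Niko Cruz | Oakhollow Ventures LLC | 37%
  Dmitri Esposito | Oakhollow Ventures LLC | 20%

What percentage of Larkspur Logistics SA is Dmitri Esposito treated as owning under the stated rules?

6%

Chain via Oakhollow Ventures LLC (R2): 20% × 30% = 6% of Larkspur Logistics SA.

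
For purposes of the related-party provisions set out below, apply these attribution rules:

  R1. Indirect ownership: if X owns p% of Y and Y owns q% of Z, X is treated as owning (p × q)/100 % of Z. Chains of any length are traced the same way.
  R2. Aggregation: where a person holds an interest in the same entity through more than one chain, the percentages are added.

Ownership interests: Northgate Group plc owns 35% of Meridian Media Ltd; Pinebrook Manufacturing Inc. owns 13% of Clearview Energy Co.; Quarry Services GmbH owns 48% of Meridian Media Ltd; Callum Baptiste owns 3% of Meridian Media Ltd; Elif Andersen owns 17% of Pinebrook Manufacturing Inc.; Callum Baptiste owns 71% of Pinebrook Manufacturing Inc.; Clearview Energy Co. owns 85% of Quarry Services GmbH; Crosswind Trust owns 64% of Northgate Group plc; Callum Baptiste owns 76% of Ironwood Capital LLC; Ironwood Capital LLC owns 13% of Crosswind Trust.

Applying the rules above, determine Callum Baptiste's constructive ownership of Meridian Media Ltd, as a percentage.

Chain via Ironwood Capital LLC → Crosswind Trust → Northgate Group plc (R1): 76% × 13% × 64% × 35% = 2.21312% of Meridian Media Ltd.
Chain via Pinebrook Manufacturing Inc. → Clearview Energy Co. → Quarry Services GmbH (R1): 71% × 13% × 85% × 48% = 3.76584% of Meridian Media Ltd.
Direct interest in Meridian Media Ltd: 3%.
Aggregating (R2): 2.21312% + 3.76584% + 3% = 8.97896%.

8.97896%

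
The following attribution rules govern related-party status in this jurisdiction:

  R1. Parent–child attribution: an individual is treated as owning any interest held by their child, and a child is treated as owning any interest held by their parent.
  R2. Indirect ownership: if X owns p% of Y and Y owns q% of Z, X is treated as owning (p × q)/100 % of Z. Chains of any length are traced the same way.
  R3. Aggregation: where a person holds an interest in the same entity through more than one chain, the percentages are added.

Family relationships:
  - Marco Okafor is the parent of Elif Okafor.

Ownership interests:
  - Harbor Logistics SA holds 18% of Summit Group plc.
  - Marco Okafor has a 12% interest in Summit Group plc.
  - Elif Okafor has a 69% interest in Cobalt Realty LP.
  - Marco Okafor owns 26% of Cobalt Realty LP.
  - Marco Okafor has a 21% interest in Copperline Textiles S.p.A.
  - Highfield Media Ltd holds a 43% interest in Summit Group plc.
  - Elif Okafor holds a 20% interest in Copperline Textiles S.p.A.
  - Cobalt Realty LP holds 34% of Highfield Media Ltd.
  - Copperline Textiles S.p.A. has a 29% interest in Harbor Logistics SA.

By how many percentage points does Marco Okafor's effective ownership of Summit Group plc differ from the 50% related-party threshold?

21.9708

By parent–child attribution (R1), Marco Okafor is treated as also owning Elif Okafor's interest in Cobalt Realty LP, giving 26% + 69% = 95%.
By parent–child attribution (R1), Marco Okafor is treated as also owning Elif Okafor's interest in Copperline Textiles S.p.A, giving 21% + 20% = 41%.
Chain via Cobalt Realty LP → Highfield Media Ltd (R2): 95% × 34% × 43% = 13.889% of Summit Group plc.
Chain via Copperline Textiles S.p.A. → Harbor Logistics SA (R2): 41% × 29% × 18% = 2.1402% of Summit Group plc.
Direct interest in Summit Group plc: 12%.
Aggregating (R3): 13.889% + 2.1402% + 12% = 28.0292%.
28.0292% falls short of the 50% threshold by 21.9708 percentage points.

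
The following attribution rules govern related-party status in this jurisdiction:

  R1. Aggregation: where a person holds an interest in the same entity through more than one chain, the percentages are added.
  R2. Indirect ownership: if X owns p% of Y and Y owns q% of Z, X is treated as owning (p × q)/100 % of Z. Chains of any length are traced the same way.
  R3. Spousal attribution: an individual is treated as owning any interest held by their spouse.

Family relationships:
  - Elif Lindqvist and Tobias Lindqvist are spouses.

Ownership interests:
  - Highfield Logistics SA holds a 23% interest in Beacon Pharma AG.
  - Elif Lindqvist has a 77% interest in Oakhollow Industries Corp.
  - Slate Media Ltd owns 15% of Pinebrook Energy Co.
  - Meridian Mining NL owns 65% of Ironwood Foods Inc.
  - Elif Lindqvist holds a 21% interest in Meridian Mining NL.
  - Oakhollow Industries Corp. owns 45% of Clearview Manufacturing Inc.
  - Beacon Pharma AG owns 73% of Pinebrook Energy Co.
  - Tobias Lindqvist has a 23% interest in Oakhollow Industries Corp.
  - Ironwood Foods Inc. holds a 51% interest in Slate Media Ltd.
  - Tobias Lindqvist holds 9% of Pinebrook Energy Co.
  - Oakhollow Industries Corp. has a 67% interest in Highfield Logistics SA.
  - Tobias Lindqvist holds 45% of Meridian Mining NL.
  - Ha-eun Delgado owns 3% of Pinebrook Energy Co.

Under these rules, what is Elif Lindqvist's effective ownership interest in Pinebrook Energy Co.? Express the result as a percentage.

By spousal attribution (R3), Elif Lindqvist is treated as also owning Tobias Lindqvist's interest in Meridian Mining NL, giving 21% + 45% = 66%.
By spousal attribution (R3), Elif Lindqvist is treated as also owning Tobias Lindqvist's interest in Oakhollow Industries Corp, giving 77% + 23% = 100%.
By spousal attribution (R3), Elif Lindqvist is treated as owning Tobias Lindqvist's 9% interest in Pinebrook Energy Co.
Chain via Meridian Mining NL → Ironwood Foods Inc. → Slate Media Ltd (R2): 66% × 65% × 51% × 15% = 3.28185% of Pinebrook Energy Co.
Chain via Oakhollow Industries Corp. → Highfield Logistics SA → Beacon Pharma AG (R2): 100% × 67% × 23% × 73% = 11.2493% of Pinebrook Energy Co.
Direct interest in Pinebrook Energy Co: 9%.
Aggregating (R1): 3.28185% + 11.2493% + 9% = 23.53115%.

23.53115%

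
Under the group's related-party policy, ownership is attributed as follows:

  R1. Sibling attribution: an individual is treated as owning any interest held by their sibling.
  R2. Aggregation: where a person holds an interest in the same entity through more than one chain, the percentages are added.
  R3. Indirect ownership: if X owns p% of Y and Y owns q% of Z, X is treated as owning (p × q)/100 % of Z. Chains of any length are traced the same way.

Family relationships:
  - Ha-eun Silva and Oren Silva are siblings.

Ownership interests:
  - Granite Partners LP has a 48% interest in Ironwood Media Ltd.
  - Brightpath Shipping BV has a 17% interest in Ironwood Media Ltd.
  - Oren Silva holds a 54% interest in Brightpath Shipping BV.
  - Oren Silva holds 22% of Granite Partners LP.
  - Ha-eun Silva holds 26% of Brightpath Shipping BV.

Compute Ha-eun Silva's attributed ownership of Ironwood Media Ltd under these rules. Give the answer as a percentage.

24.16%

By sibling attribution (R1), Ha-eun Silva is treated as also owning Oren Silva's interest in Brightpath Shipping BV, giving 26% + 54% = 80%.
By sibling attribution (R1), Ha-eun Silva is treated as owning Oren Silva's 22% interest in Granite Partners LP.
Chain via Brightpath Shipping BV (R3): 80% × 17% = 13.6% of Ironwood Media Ltd.
Chain via Granite Partners LP (R3): 22% × 48% = 10.56% of Ironwood Media Ltd.
Aggregating (R2): 13.6% + 10.56% = 24.16%.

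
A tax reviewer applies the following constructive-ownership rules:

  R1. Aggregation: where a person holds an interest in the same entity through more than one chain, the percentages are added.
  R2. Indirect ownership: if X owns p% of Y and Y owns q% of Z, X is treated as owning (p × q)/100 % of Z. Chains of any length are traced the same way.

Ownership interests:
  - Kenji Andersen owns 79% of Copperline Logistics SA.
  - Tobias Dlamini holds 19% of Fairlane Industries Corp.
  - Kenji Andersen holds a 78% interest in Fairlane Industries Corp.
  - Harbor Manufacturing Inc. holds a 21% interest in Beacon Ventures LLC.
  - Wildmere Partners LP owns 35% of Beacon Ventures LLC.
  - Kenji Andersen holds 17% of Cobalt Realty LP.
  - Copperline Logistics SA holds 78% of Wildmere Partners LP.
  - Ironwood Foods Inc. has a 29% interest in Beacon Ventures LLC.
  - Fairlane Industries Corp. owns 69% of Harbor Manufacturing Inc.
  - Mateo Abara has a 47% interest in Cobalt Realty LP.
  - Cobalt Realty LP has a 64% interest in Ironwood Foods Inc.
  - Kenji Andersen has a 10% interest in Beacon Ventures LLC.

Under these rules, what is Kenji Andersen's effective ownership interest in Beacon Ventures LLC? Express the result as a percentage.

Chain via Cobalt Realty LP → Ironwood Foods Inc. (R2): 17% × 64% × 29% = 3.1552% of Beacon Ventures LLC.
Chain via Copperline Logistics SA → Wildmere Partners LP (R2): 79% × 78% × 35% = 21.567% of Beacon Ventures LLC.
Chain via Fairlane Industries Corp. → Harbor Manufacturing Inc. (R2): 78% × 69% × 21% = 11.3022% of Beacon Ventures LLC.
Direct interest in Beacon Ventures LLC: 10%.
Aggregating (R1): 3.1552% + 21.567% + 11.3022% + 10% = 46.0244%.

46.0244%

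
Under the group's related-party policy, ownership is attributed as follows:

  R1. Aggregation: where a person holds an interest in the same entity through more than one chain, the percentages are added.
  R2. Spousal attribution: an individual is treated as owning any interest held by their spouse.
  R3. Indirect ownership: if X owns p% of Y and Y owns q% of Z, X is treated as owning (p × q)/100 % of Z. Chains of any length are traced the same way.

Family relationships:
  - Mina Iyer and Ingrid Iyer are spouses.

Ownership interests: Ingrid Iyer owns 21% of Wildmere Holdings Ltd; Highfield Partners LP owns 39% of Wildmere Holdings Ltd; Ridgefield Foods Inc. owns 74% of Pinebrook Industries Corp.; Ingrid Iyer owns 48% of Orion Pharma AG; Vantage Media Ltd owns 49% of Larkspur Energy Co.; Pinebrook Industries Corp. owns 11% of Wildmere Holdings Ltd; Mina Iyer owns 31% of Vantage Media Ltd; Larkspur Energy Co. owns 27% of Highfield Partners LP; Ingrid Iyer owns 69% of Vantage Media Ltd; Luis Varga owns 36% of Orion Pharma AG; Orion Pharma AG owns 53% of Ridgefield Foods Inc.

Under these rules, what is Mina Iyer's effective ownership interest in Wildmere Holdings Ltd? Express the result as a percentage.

By spousal attribution (R2), Mina Iyer is treated as also owning Ingrid Iyer's interest in Vantage Media Ltd, giving 31% + 69% = 100%.
By spousal attribution (R2), Mina Iyer is treated as owning Ingrid Iyer's 48% interest in Orion Pharma AG.
By spousal attribution (R2), Mina Iyer is treated as owning Ingrid Iyer's 21% interest in Wildmere Holdings Ltd.
Chain via Vantage Media Ltd → Larkspur Energy Co. → Highfield Partners LP (R3): 100% × 49% × 27% × 39% = 5.1597% of Wildmere Holdings Ltd.
Chain via Orion Pharma AG → Ridgefield Foods Inc. → Pinebrook Industries Corp. (R3): 48% × 53% × 74% × 11% = 2.070816% of Wildmere Holdings Ltd.
Direct interest in Wildmere Holdings Ltd: 21%.
Aggregating (R1): 5.1597% + 2.070816% + 21% = 28.230516%.

28.230516%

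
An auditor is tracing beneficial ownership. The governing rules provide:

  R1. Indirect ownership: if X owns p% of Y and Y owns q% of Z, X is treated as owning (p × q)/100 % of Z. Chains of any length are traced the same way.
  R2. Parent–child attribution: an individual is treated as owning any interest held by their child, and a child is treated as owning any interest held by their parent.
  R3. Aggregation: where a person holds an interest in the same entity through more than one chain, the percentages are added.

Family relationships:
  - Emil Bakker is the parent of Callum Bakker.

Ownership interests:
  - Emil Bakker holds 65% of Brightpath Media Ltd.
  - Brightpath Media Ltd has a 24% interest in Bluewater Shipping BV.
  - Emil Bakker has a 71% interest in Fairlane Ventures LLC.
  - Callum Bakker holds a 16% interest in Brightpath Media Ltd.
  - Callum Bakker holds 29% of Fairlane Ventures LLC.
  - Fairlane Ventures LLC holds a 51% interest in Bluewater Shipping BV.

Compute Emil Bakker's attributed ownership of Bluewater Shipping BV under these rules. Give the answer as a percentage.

70.44%

By parent–child attribution (R2), Emil Bakker is treated as also owning Callum Bakker's interest in Brightpath Media Ltd, giving 65% + 16% = 81%.
By parent–child attribution (R2), Emil Bakker is treated as also owning Callum Bakker's interest in Fairlane Ventures LLC, giving 71% + 29% = 100%.
Chain via Brightpath Media Ltd (R1): 81% × 24% = 19.44% of Bluewater Shipping BV.
Chain via Fairlane Ventures LLC (R1): 100% × 51% = 51% of Bluewater Shipping BV.
Aggregating (R3): 19.44% + 51% = 70.44%.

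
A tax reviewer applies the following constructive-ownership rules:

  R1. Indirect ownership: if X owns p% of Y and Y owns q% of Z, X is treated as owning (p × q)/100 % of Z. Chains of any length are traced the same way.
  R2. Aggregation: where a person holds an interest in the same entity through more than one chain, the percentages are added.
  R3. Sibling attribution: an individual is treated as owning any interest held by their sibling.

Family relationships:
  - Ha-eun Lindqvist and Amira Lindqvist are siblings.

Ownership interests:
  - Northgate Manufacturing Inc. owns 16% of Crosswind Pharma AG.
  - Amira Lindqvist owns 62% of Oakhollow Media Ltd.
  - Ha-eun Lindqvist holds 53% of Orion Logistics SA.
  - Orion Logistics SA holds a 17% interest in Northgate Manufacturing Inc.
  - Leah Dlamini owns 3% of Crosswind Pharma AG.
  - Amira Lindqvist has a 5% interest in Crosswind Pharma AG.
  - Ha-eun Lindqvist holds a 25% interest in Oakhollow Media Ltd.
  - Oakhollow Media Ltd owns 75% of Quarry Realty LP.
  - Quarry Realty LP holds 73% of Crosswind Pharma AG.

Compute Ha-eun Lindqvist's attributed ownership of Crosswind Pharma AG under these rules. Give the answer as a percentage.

54.0741%

By sibling attribution (R3), Ha-eun Lindqvist is treated as also owning Amira Lindqvist's interest in Oakhollow Media Ltd, giving 25% + 62% = 87%.
By sibling attribution (R3), Ha-eun Lindqvist is treated as owning Amira Lindqvist's 5% interest in Crosswind Pharma AG.
Chain via Oakhollow Media Ltd → Quarry Realty LP (R1): 87% × 75% × 73% = 47.6325% of Crosswind Pharma AG.
Chain via Orion Logistics SA → Northgate Manufacturing Inc. (R1): 53% × 17% × 16% = 1.4416% of Crosswind Pharma AG.
Direct interest in Crosswind Pharma AG: 5%.
Aggregating (R2): 47.6325% + 1.4416% + 5% = 54.0741%.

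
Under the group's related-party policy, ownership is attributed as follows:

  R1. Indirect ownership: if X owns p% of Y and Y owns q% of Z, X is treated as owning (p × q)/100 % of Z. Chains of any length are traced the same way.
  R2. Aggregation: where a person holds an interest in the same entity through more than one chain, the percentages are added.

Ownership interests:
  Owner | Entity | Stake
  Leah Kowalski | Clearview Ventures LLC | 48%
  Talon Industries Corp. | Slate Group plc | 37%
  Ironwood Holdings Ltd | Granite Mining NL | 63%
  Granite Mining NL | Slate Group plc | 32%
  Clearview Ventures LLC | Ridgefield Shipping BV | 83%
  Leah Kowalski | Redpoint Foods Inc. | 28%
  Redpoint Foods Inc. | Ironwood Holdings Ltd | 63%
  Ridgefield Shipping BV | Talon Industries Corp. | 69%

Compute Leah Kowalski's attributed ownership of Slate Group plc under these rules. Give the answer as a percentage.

13.727376%

Chain via Redpoint Foods Inc. → Ironwood Holdings Ltd → Granite Mining NL (R1): 28% × 63% × 63% × 32% = 3.556224% of Slate Group plc.
Chain via Clearview Ventures LLC → Ridgefield Shipping BV → Talon Industries Corp. (R1): 48% × 83% × 69% × 37% = 10.171152% of Slate Group plc.
Aggregating (R2): 3.556224% + 10.171152% = 13.727376%.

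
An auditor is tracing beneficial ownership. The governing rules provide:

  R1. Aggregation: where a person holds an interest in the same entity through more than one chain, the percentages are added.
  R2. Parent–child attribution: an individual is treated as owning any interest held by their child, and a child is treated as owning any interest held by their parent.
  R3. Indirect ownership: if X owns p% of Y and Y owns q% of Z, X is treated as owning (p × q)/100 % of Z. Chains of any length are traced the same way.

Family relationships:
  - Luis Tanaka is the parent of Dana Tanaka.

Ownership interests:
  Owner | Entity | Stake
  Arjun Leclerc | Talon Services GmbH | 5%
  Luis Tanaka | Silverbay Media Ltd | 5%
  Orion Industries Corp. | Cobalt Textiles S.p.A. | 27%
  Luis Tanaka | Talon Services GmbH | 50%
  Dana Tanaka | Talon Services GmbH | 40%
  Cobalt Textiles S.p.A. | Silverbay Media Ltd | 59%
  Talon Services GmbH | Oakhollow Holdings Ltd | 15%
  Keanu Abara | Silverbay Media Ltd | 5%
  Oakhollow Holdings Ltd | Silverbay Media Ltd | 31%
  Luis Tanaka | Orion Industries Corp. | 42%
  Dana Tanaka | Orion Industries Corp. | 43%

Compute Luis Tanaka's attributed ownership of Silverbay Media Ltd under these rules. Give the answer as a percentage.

22.7255%

By parent–child attribution (R2), Luis Tanaka is treated as also owning Dana Tanaka's interest in Orion Industries Corp, giving 42% + 43% = 85%.
By parent–child attribution (R2), Luis Tanaka is treated as also owning Dana Tanaka's interest in Talon Services GmbH, giving 50% + 40% = 90%.
Chain via Orion Industries Corp. → Cobalt Textiles S.p.A. (R3): 85% × 27% × 59% = 13.5405% of Silverbay Media Ltd.
Chain via Talon Services GmbH → Oakhollow Holdings Ltd (R3): 90% × 15% × 31% = 4.185% of Silverbay Media Ltd.
Direct interest in Silverbay Media Ltd: 5%.
Aggregating (R1): 13.5405% + 4.185% + 5% = 22.7255%.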